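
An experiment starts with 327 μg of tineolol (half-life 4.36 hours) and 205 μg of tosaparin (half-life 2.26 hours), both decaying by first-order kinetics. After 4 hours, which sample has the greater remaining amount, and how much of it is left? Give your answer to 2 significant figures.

tineolol, 170 μg

tineolol: 327 × (1/2)^0.91743 ≈ 173.13 μg.
tosaparin: 205 × (1/2)^1.7699 ≈ 60.111 μg.
Tineolol has more remaining, at ≈ 173.13 μg.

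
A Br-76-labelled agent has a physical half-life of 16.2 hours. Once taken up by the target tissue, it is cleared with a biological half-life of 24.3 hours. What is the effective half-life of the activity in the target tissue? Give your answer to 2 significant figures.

1/t_eff = 1/t_phys + 1/t_biol = 1/16.2 + 1/24.3 = 0.10288 per hour.
t_eff = 16.2 × 24.3 / (16.2 + 24.3) ≈ 9.72 hours.

9.7 hours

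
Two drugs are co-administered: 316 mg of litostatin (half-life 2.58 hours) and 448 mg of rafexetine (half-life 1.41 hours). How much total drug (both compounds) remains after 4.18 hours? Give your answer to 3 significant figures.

160 mg

litostatin: 316 × (1/2)^(4.18/2.58) = 316 × (1/2)^1.6202 ≈ 102.79 mg.
rafexetine: 448 × (1/2)^(4.18/1.41) = 448 × (1/2)^2.9645 ≈ 57.394 mg.
Total = 102.79 + 57.394 ≈ 160.19 mg.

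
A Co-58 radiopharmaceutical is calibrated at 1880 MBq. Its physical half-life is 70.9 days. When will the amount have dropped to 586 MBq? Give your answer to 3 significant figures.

Fraction remaining = 586/1880 ≈ 0.3117.
n = log₂(1880/586) = ln(3.2082)/ln 2 ≈ 1.6818 half-lives.
t = n × t½ = 1.6818 × 70.9 ≈ 119.24 days.

119 days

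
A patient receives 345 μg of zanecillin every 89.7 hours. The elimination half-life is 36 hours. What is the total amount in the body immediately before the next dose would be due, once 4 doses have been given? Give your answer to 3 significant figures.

The 4 doses were given 358.8, 269.1, 179.4, 89.7 hours ago.
Total = 345·(1/2)^(358.8/36) + 345·(1/2)^(269.1/36) + 345·(1/2)^(179.4/36) + 345·(1/2)^(89.7/36)
      = 0.34479 + 1.9392 + 10.907 + 61.341 ≈ 74.532 μg.

74.5 μg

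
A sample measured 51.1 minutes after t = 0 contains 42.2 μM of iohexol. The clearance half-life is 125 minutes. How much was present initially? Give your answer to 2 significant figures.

Number of half-lives elapsed: n = 51.1/125 ≈ 0.4088.
A₀ = A × 2^n = 42.2 × 2^0.4088 = 42.2 × 1.3276 ≈ 56.024 μM.

56 μM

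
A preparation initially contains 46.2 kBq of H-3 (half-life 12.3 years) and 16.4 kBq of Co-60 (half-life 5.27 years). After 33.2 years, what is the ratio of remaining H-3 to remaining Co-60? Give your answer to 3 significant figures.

H-3: 46.2 × (1/2)^(33.2/12.3) = 46.2 × (1/2)^2.6992 ≈ 7.1139 kBq.
Co-60: 16.4 × (1/2)^(33.2/5.27) = 16.4 × (1/2)^6.2998 ≈ 0.20817 kBq.
Ratio ≈ 7.1139 / 0.20817 ≈ 34.174.

34.2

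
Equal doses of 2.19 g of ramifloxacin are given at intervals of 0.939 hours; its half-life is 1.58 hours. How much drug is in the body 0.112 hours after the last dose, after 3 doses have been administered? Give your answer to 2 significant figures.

4.4 g

The 3 doses were given 1.99, 1.051, 0.112 hours ago.
Total = 2.19·(1/2)^(1.99/1.58) + 2.19·(1/2)^(1.051/1.58) + 2.19·(1/2)^(0.112/1.58)
      = 0.91474 + 1.381 + 2.085 ≈ 4.3808 g.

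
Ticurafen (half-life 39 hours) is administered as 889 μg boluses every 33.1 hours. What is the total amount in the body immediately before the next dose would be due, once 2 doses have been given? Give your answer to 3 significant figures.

768 μg

The 2 doses were given 66.2, 33.1 hours ago.
Total = 889·(1/2)^(66.2/39) + 889·(1/2)^(33.1/39)
      = 274.11 + 493.64 ≈ 767.75 μg.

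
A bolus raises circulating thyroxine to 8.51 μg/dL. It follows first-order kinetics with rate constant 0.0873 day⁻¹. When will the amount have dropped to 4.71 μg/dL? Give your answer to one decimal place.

6.8 days

t½ = ln 2 / λ = 0.69315 / 0.0873 ≈ 7.9398 days.
Fraction remaining = 4.71/8.51 ≈ 0.55347.
n = log₂(8.51/4.71) = ln(1.8068)/ln 2 ≈ 0.85343 half-lives.
t = n × t½ = 0.85343 × 7.9398 ≈ 6.7761 days.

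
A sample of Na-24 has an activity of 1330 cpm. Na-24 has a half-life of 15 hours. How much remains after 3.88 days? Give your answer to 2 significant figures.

Convert the elapsed time: 3.88 days = 93.12 hours.
Number of half-lives: n = 93.12/15 ≈ 6.208.
Remaining = 1330 × (1/2)^6.208 = 1330 × 0.013527 ≈ 17.991 cpm.

18 cpm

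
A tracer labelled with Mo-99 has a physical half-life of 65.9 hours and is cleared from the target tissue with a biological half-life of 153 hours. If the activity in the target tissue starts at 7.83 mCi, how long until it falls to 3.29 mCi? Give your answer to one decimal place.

1/t_eff = 1/t_phys + 1/t_biol = 1/65.9 + 1/153 = 0.02171 per hour.
t_eff = 65.9 × 153 / (65.9 + 153) ≈ 46.061 hours.
n = log₂(7.83/3.29) ≈ 1.2509; t = 1.2509 × 46.061 ≈ 57.619 hours.

57.6 hours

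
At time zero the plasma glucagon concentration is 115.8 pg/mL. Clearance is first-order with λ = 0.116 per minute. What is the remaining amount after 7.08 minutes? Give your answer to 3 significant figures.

t½ = ln 2 / λ = 0.69315 / 0.116 ≈ 5.9754 minutes.
Number of half-lives: n = 7.08/5.9754 ≈ 1.1849.
Remaining = 115.8 × (1/2)^1.1849 = 115.8 × 0.43987 ≈ 50.937 pg/mL.

50.9 pg/mL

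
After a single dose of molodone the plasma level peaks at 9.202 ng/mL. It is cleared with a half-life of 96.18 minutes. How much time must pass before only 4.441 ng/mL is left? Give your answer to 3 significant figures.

101 minutes

Fraction remaining = 4.441/9.202 ≈ 0.48261.
n = log₂(9.202/4.441) = ln(2.0721)/ln 2 ≈ 1.0511 half-lives.
t = n × t½ = 1.0511 × 96.18 ≈ 101.09 minutes.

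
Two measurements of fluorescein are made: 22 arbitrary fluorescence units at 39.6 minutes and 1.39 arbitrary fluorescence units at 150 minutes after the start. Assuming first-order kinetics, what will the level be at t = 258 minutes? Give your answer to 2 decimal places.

0.09 arbitrary fluorescence units

Over Δt = 150 − 39.6 = 110.4 minutes, the level fell by a factor of 22/1.39 ≈ 15.827.
n = log₂(15.827) ≈ 3.9843 half-lives, so t½ = 110.4/3.9843 ≈ 27.708 minutes.
From t = 150 to t = 258: 1.39 × (1/2)^((258−150)/27.708) ≈ 0.093257 arbitrary fluorescence units.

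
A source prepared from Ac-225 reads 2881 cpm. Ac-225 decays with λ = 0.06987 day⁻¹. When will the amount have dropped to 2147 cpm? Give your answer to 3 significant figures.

t½ = ln 2 / λ = 0.69315 / 0.06987 ≈ 9.9205 days.
Fraction remaining = 2147/2881 ≈ 0.74523.
n = log₂(2881/2147) = ln(1.3419)/ln 2 ≈ 0.42425 half-lives.
t = n × t½ = 0.42425 × 9.9205 ≈ 4.2088 days.

4.21 days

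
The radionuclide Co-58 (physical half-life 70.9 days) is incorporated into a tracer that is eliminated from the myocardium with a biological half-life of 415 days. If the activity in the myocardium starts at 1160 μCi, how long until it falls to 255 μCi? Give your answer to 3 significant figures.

1/t_eff = 1/t_phys + 1/t_biol = 1/70.9 + 1/415 = 0.016514 per day.
t_eff = 70.9 × 415 / (70.9 + 415) ≈ 60.555 days.
n = log₂(1160/255) ≈ 2.1856; t = 2.1856 × 60.555 ≈ 132.35 days.

132 days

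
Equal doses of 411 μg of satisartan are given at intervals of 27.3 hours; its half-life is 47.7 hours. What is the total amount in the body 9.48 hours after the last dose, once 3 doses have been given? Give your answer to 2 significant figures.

760 μg

The 3 doses were given 64.08, 36.78, 9.48 hours ago.
Total = 411·(1/2)^(64.08/47.7) + 411·(1/2)^(36.78/47.7) + 411·(1/2)^(9.48/47.7)
      = 161.97 + 240.84 + 358.11 ≈ 760.92 μg.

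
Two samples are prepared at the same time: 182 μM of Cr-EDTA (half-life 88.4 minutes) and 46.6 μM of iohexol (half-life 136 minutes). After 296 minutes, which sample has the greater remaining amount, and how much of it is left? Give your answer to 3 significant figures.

Cr-EDTA, 17.9 μM

Cr-EDTA: 182 × (1/2)^3.3484 ≈ 17.869 μM.
iohexol: 46.6 × (1/2)^2.1765 ≈ 10.309 μM.
Cr-EDTA has more remaining, at ≈ 17.869 μM.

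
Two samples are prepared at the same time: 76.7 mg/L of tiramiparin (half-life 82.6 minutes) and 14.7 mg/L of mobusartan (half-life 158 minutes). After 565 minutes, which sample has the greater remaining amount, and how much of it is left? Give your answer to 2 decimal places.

tiramiparin: 76.7 × (1/2)^6.8402 ≈ 0.66941 mg/L.
mobusartan: 14.7 × (1/2)^3.5759 ≈ 1.2327 mg/L.
Mobusartan has more remaining, at ≈ 1.2327 mg/L.

mobusartan, 1.23 mg/L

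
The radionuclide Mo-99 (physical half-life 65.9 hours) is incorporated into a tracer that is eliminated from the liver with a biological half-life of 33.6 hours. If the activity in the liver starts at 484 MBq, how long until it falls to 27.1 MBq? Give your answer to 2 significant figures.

1/t_eff = 1/t_phys + 1/t_biol = 1/65.9 + 1/33.6 = 0.044936 per hour.
t_eff = 65.9 × 33.6 / (65.9 + 33.6) ≈ 22.254 hours.
n = log₂(484/27.1) ≈ 4.1586; t = 4.1586 × 22.254 ≈ 92.545 hours.

93 hours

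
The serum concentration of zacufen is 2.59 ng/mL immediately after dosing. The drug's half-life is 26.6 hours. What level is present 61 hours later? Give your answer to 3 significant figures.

0.528 ng/mL

Number of half-lives: n = 61/26.6 ≈ 2.2932.
Remaining = 2.59 × (1/2)^2.2932 = 2.59 × 0.20402 ≈ 0.52841 ng/mL.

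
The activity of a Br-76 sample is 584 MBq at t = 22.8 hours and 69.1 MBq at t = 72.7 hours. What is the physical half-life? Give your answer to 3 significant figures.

16.2 hours

Over Δt = 72.7 − 22.8 = 49.9 hours, the level fell by a factor of 584/69.1 ≈ 8.4515.
n = log₂(8.4515) ≈ 3.0792 half-lives, so t½ = 49.9/3.0792 ≈ 16.205 hours.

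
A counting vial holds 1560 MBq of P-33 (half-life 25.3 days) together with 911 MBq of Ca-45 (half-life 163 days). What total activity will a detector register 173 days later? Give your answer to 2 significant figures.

P-33: 1560 × (1/2)^(173/25.3) = 1560 × (1/2)^6.8379 ≈ 13.636 MBq.
Ca-45: 911 × (1/2)^(173/163) = 911 × (1/2)^1.0613 ≈ 436.54 MBq.
Total = 13.636 + 436.54 ≈ 450.17 MBq.

450 MBq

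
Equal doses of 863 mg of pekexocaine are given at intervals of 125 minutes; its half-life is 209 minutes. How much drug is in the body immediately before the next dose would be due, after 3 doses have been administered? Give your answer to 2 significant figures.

1200 mg

The 3 doses were given 375, 250, 125 minutes ago.
Total = 863·(1/2)^(375/209) + 863·(1/2)^(250/209) + 863·(1/2)^(125/209)
      = 248.82 + 376.64 + 570.12 ≈ 1195.6 mg.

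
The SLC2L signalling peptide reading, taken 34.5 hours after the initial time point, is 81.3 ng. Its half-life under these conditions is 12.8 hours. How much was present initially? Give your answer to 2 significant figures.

Number of half-lives elapsed: n = 34.5/12.8 ≈ 2.6953.
A₀ = A × 2^n = 81.3 × 2^2.6953 = 81.3 × 6.4769 ≈ 526.58 ng.

530 ng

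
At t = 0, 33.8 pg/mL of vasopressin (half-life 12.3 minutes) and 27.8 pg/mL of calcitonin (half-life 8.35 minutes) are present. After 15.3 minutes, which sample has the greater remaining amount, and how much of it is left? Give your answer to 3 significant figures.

vasopressin: 33.8 × (1/2)^1.2439 ≈ 14.271 pg/mL.
calcitonin: 27.8 × (1/2)^1.8323 ≈ 7.8065 pg/mL.
Vasopressin has more remaining, at ≈ 14.271 pg/mL.

vasopressin, 14.3 pg/mL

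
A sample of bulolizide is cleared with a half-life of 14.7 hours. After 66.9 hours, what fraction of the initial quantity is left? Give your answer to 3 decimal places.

0.043

n = 66.9/14.7 ≈ 4.551 half-lives.
Fraction remaining = (1/2)^4.551 ≈ 0.042659.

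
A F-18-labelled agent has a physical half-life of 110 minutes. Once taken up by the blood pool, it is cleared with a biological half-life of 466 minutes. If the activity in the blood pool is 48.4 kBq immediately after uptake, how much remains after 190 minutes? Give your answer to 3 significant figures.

11.0 kBq

1/t_eff = 1/t_phys + 1/t_biol = 1/110 + 1/466 = 0.011237 per minute.
t_eff = 110 × 466 / (110 + 466) ≈ 88.993 minutes.
Remaining = 48.4 × (1/2)^(190/88.993) = 48.4 × (1/2)^2.135 ≈ 11.019 kBq.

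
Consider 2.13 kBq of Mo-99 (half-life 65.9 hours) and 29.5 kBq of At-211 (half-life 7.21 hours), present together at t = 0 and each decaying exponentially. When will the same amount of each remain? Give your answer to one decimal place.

30.7 hours

Set 2.13·(1/2)^(t/65.9) = 29.5·(1/2)^(t/7.21).
Taking log₂: log₂(2.13/29.5) = t·(1/65.9 − 1/7.21).
log₂(0.072203) = -3.7918; 1/65.9 − 1/7.21 = -0.12352.
t = -3.7918 / -0.12352 ≈ 30.697 hours.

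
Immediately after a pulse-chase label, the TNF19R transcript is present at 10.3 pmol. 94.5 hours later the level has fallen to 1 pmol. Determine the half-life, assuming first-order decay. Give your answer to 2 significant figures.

A/A₀ = 1/10.3 ≈ 0.097087.
n = log₂(10.3) ≈ 3.3646 half-lives elapsed in 94.5 hours.
t½ = 94.5/3.3646 ≈ 28.087 hours.

28 hours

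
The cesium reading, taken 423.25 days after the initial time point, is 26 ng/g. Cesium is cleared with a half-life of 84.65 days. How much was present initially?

Number of half-lives elapsed: n = 423.25/84.65 ≈ 5.
A₀ = A × 2^n = 26 × 2^5 = 26 × 32 ≈ 832 ng/g.

832 ng/g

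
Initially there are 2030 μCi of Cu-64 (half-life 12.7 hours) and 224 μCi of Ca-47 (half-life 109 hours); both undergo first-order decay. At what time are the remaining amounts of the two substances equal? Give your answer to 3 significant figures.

Set 2030·(1/2)^(t/12.7) = 224·(1/2)^(t/109).
Taking log₂: log₂(2030/224) = t·(1/12.7 − 1/109).
log₂(9.0625) = 3.1799; 1/12.7 − 1/109 = 0.069566.
t = 3.1799 / 0.069566 ≈ 45.711 hours.

45.7 hours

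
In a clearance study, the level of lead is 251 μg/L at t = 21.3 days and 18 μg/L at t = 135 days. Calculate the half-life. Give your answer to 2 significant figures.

30 days

Over Δt = 135 − 21.3 = 113.7 days, the level fell by a factor of 251/18 ≈ 13.944.
n = log₂(13.944) ≈ 3.8016 half-lives, so t½ = 113.7/3.8016 ≈ 29.908 days.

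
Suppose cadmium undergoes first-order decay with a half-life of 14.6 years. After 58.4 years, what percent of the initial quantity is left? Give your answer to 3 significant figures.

n = 58.4/14.6 ≈ 4 half-lives.
Fraction remaining = (1/2)^4 ≈ 0.0625, i.e. 6.25%.

6.25%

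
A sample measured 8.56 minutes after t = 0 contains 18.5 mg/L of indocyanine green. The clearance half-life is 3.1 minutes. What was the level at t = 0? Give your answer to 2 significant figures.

130 mg/L

Number of half-lives elapsed: n = 8.56/3.1 ≈ 2.7613.
A₀ = A × 2^n = 18.5 × 2^2.7613 = 18.5 × 6.78 ≈ 125.43 mg/L.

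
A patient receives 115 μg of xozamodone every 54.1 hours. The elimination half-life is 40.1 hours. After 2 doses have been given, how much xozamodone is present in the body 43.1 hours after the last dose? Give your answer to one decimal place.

76.0 μg

The 2 doses were given 97.2, 43.1 hours ago.
Total = 115·(1/2)^(97.2/40.1) + 115·(1/2)^(43.1/40.1)
      = 21.43 + 54.594 ≈ 76.024 μg.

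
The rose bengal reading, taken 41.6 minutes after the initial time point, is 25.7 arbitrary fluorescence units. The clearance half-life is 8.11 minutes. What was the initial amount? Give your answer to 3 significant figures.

900 arbitrary fluorescence units

Number of half-lives elapsed: n = 41.6/8.11 ≈ 5.1295.
A₀ = A × 2^n = 25.7 × 2^5.1295 = 25.7 × 35.005 ≈ 899.62 arbitrary fluorescence units.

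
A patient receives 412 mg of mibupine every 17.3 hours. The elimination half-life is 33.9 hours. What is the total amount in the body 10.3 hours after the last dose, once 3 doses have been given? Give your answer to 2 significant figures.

730 mg

The 3 doses were given 44.9, 27.6, 10.3 hours ago.
Total = 412·(1/2)^(44.9/33.9) + 412·(1/2)^(27.6/33.9) + 412·(1/2)^(10.3/33.9)
      = 164.51 + 234.32 + 333.76 ≈ 732.59 mg.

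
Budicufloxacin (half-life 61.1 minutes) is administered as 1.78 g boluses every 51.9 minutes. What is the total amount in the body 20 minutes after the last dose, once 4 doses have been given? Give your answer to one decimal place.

2.9 g

The 4 doses were given 175.7, 123.8, 71.9, 20 minutes ago.
Total = 1.78·(1/2)^(175.7/61.1) + 1.78·(1/2)^(123.8/61.1) + 1.78·(1/2)^(71.9/61.1) + 1.78·(1/2)^(20/61.1)
      = 0.24253 + 0.437 + 0.78737 + 1.4187 ≈ 2.8856 g.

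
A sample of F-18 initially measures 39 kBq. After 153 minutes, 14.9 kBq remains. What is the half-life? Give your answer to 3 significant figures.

A/A₀ = 14.9/39 ≈ 0.38205.
n = log₂(2.6174) ≈ 1.3882 half-lives elapsed in 153 minutes.
t½ = 153/1.3882 ≈ 110.22 minutes.

110 minutes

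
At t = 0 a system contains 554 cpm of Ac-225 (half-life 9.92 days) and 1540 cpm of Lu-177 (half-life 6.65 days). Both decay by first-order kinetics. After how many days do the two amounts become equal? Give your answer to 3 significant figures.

Set 554·(1/2)^(t/9.92) = 1540·(1/2)^(t/6.65).
Taking log₂: log₂(554/1540) = t·(1/9.92 − 1/6.65).
log₂(0.35974) = -1.475; 1/9.92 − 1/6.65 = -0.049569.
t = -1.475 / -0.049569 ≈ 29.756 days.

29.8 days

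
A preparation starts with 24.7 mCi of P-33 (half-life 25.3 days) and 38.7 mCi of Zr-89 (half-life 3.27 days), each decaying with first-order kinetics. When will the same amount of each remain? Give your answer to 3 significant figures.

Set 24.7·(1/2)^(t/25.3) = 38.7·(1/2)^(t/3.27).
Taking log₂: log₂(24.7/38.7) = t·(1/25.3 − 1/3.27).
log₂(0.63824) = -0.64782; 1/25.3 − 1/3.27 = -0.26628.
t = -0.64782 / -0.26628 ≈ 2.4328 days.

2.43 days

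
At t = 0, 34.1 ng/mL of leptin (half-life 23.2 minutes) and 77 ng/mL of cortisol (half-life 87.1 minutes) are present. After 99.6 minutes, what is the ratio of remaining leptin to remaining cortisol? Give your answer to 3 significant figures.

leptin: 34.1 × (1/2)^(99.6/23.2) = 34.1 × (1/2)^4.2931 ≈ 1.7394 ng/mL.
cortisol: 77 × (1/2)^(99.6/87.1) = 77 × (1/2)^1.1435 ≈ 34.855 ng/mL.
Ratio ≈ 1.7394 / 34.855 ≈ 0.049905.

0.0499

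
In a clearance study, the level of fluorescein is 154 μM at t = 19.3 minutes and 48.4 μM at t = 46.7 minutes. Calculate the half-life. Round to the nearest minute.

Over Δt = 46.7 − 19.3 = 27.4 minutes, the level fell by a factor of 154/48.4 ≈ 3.1818.
n = log₂(3.1818) ≈ 1.6699 half-lives, so t½ = 27.4/1.6699 ≈ 16.409 minutes.

16 minutes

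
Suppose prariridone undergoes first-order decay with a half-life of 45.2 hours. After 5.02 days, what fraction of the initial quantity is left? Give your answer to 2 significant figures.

5.02 days = 120.48 hours.
n = 120.48/45.2 ≈ 2.6655 half-lives.
Fraction remaining = (1/2)^2.6655 ≈ 0.15762.

0.16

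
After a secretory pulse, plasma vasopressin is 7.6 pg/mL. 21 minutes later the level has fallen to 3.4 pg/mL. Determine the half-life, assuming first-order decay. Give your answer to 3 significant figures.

18.1 minutes

A/A₀ = 3.4/7.6 ≈ 0.44737.
n = log₂(2.2353) ≈ 1.1605 half-lives elapsed in 21 minutes.
t½ = 21/1.1605 ≈ 18.096 minutes.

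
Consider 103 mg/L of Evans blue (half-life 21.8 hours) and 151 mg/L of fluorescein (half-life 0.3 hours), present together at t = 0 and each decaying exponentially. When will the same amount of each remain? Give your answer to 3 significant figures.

0.168 hours

Set 103·(1/2)^(t/21.8) = 151·(1/2)^(t/0.3).
Taking log₂: log₂(103/151) = t·(1/21.8 − 1/0.3).
log₂(0.68212) = -0.5519; 1/21.8 − 1/0.3 = -3.2875.
t = -0.5519 / -3.2875 ≈ 0.16788 hours.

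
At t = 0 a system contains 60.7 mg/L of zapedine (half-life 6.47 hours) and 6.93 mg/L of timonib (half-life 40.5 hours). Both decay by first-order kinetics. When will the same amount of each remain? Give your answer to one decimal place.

24.1 hours

Set 60.7·(1/2)^(t/6.47) = 6.93·(1/2)^(t/40.5).
Taking log₂: log₂(60.7/6.93) = t·(1/6.47 − 1/40.5).
log₂(8.759) = 3.1308; 1/6.47 − 1/40.5 = 0.12987.
t = 3.1308 / 0.12987 ≈ 24.107 hours.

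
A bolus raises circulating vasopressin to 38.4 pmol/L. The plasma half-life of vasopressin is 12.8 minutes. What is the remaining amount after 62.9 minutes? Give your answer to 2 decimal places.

1.27 pmol/L

Number of half-lives: n = 62.9/12.8 ≈ 4.9141.
Remaining = 38.4 × (1/2)^4.9141 = 38.4 × 0.033168 ≈ 1.2737 pmol/L.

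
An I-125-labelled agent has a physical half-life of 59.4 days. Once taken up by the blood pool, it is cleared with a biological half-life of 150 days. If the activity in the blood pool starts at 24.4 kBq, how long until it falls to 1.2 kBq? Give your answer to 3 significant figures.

185 days

1/t_eff = 1/t_phys + 1/t_biol = 1/59.4 + 1/150 = 0.023502 per day.
t_eff = 59.4 × 150 / (59.4 + 150) ≈ 42.55 days.
n = log₂(24.4/1.2) ≈ 4.3458; t = 4.3458 × 42.55 ≈ 184.91 days.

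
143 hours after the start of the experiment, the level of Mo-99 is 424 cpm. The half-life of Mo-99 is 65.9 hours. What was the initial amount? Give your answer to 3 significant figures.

1910 cpm

Number of half-lives elapsed: n = 143/65.9 ≈ 2.17.
A₀ = A × 2^n = 424 × 2^2.17 = 424 × 4.5001 ≈ 1908 cpm.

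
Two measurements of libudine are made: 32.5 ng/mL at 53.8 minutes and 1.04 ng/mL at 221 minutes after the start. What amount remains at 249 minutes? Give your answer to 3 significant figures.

0.584 ng/mL

Over Δt = 221 − 53.8 = 167.2 minutes, the level fell by a factor of 32.5/1.04 ≈ 31.25.
n = log₂(31.25) ≈ 4.9658 half-lives, so t½ = 167.2/4.9658 ≈ 33.67 minutes.
From t = 221 to t = 249: 1.04 × (1/2)^((249−221)/33.67) ≈ 0.58439 ng/mL.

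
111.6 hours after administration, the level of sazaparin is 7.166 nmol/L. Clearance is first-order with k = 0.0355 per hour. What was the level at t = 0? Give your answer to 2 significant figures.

380 nmol/L

t½ = ln 2 / k = 0.69315 / 0.0355 ≈ 19.525 hours.
Number of half-lives elapsed: n = 111.6/19.525 ≈ 5.7157.
A₀ = A × 2^n = 7.166 × 2^5.7157 = 7.166 × 52.552 ≈ 376.59 nmol/L.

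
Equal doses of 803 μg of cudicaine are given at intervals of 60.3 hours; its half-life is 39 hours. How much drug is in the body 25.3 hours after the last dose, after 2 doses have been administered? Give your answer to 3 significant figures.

688 μg

The 2 doses were given 85.6, 25.3 hours ago.
Total = 803·(1/2)^(85.6/39) + 803·(1/2)^(25.3/39)
      = 175.39 + 512.19 ≈ 687.58 μg.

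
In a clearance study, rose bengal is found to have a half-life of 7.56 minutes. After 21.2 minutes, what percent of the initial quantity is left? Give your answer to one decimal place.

14.3%

n = 21.2/7.56 ≈ 2.8042 half-lives.
Fraction remaining = (1/2)^2.8042 ≈ 0.14317, i.e. 14.317%.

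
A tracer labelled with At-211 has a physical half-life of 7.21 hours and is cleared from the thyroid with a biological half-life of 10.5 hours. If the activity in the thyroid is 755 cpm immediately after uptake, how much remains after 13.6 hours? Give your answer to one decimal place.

1/t_eff = 1/t_phys + 1/t_biol = 1/7.21 + 1/10.5 = 0.23393 per hour.
t_eff = 7.21 × 10.5 / (7.21 + 10.5) ≈ 4.2747 hours.
Remaining = 755 × (1/2)^(13.6/4.2747) = 755 × (1/2)^3.1815 ≈ 83.218 cpm.

83.2 cpm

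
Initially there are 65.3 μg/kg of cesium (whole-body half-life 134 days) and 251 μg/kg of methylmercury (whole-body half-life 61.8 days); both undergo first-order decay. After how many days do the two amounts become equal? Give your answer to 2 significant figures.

Set 65.3·(1/2)^(t/134) = 251·(1/2)^(t/61.8).
Taking log₂: log₂(65.3/251) = t·(1/134 − 1/61.8).
log₂(0.26016) = -1.9425; 1/134 − 1/61.8 = -0.0087185.
t = -1.9425 / -0.0087185 ≈ 222.8 days.

220 days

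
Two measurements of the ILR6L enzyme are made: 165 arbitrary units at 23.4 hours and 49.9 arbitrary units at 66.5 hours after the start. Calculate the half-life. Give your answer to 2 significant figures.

25 hours

Over Δt = 66.5 − 23.4 = 43.1 hours, the level fell by a factor of 165/49.9 ≈ 3.3066.
n = log₂(3.3066) ≈ 1.7254 half-lives, so t½ = 43.1/1.7254 ≈ 24.98 hours.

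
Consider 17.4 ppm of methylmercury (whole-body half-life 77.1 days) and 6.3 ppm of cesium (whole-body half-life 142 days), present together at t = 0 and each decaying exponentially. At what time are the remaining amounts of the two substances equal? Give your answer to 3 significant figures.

Set 17.4·(1/2)^(t/77.1) = 6.3·(1/2)^(t/142).
Taking log₂: log₂(17.4/6.3) = t·(1/77.1 − 1/142).
log₂(2.7619) = 1.4657; 1/77.1 − 1/142 = 0.0059279.
t = 1.4657 / 0.0059279 ≈ 247.25 days.

247 days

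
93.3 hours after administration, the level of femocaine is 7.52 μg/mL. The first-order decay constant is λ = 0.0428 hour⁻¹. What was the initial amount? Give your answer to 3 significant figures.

408 μg/mL

t½ = ln 2 / λ = 0.69315 / 0.0428 ≈ 16.195 hours.
Number of half-lives elapsed: n = 93.3/16.195 ≈ 5.761.
A₀ = A × 2^n = 7.52 × 2^5.761 = 7.52 × 54.23 ≈ 407.81 μg/mL.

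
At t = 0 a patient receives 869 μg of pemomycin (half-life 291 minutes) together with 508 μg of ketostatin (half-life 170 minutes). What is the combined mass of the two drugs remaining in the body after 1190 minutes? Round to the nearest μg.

pemomycin: 869 × (1/2)^(1190/291) = 869 × (1/2)^4.0893 ≈ 51.051 μg.
ketostatin: 508 × (1/2)^(1190/170) = 508 × (1/2)^7 ≈ 3.9688 μg.
Total = 51.051 + 3.9688 ≈ 55.02 μg.

55 μg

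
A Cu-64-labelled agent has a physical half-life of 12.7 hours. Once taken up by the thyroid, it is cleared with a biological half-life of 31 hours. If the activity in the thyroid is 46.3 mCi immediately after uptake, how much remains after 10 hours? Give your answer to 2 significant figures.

21 mCi

1/t_eff = 1/t_phys + 1/t_biol = 1/12.7 + 1/31 = 0.111 per hour.
t_eff = 12.7 × 31 / (12.7 + 31) ≈ 9.0092 hours.
Remaining = 46.3 × (1/2)^(10/9.0092) = 46.3 × (1/2)^1.11 ≈ 21.451 mCi.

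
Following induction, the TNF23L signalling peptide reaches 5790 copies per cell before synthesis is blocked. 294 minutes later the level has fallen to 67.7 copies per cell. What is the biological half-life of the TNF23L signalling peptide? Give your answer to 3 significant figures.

45.8 minutes

A/A₀ = 67.7/5790 ≈ 0.011693.
n = log₂(85.524) ≈ 6.4183 half-lives elapsed in 294 minutes.
t½ = 294/6.4183 ≈ 45.807 minutes.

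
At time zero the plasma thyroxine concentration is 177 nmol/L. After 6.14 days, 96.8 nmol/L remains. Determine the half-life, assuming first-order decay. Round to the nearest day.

7 days

A/A₀ = 96.8/177 ≈ 0.54689.
n = log₂(1.8285) ≈ 0.87067 half-lives elapsed in 6.14 days.
t½ = 6.14/0.87067 ≈ 7.052 days.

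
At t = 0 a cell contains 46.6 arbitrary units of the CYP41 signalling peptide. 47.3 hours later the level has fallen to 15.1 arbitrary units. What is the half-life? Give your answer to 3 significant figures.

A/A₀ = 15.1/46.6 ≈ 0.32403.
n = log₂(3.0861) ≈ 1.6258 half-lives elapsed in 47.3 hours.
t½ = 47.3/1.6258 ≈ 29.094 hours.

29.1 hours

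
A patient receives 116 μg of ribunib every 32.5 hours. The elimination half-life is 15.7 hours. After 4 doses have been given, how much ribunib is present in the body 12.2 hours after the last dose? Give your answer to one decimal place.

The 4 doses were given 109.7, 77.2, 44.7, 12.2 hours ago.
Total = 116·(1/2)^(109.7/15.7) + 116·(1/2)^(77.2/15.7) + 116·(1/2)^(44.7/15.7) + 116·(1/2)^(12.2/15.7)
      = 0.91429 + 3.8391 + 16.121 + 67.692 ≈ 88.566 μg.

88.6 μg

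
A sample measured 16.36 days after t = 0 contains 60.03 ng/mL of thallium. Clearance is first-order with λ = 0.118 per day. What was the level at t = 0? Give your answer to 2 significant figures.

410 ng/mL

t½ = ln 2 / λ = 0.69315 / 0.118 ≈ 5.8741 days.
Number of half-lives elapsed: n = 16.36/5.8741 ≈ 2.7851.
A₀ = A × 2^n = 60.03 × 2^2.7851 = 60.03 × 6.8928 ≈ 413.78 ng/mL.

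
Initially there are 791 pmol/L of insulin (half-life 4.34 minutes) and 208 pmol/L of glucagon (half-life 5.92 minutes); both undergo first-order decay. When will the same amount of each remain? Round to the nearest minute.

Set 791·(1/2)^(t/4.34) = 208·(1/2)^(t/5.92).
Taking log₂: log₂(791/208) = t·(1/4.34 − 1/5.92).
log₂(3.8029) = 1.9271; 1/4.34 − 1/5.92 = 0.061496.
t = 1.9271 / 0.061496 ≈ 31.337 minutes.

31 minutes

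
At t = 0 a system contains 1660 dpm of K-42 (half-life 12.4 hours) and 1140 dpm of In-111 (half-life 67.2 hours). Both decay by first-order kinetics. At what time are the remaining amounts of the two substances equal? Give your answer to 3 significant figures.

8.24 hours

Set 1660·(1/2)^(t/12.4) = 1140·(1/2)^(t/67.2).
Taking log₂: log₂(1660/1140) = t·(1/12.4 − 1/67.2).
log₂(1.4561) = 0.54215; 1/12.4 − 1/67.2 = 0.065764.
t = 0.54215 / 0.065764 ≈ 8.2438 hours.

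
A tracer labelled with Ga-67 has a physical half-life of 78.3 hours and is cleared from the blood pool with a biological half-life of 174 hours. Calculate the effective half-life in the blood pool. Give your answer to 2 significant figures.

1/t_eff = 1/t_phys + 1/t_biol = 1/78.3 + 1/174 = 0.018519 per hour.
t_eff = 78.3 × 174 / (78.3 + 174) ≈ 54 hours.

54 hours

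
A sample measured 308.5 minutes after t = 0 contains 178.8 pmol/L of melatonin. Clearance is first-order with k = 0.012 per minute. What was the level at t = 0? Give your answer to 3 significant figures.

7250 pmol/L

t½ = ln 2 / k = 0.69315 / 0.012 ≈ 57.762 minutes.
Number of half-lives elapsed: n = 308.5/57.762 ≈ 5.3409.
A₀ = A × 2^n = 178.8 × 2^5.3409 = 178.8 × 40.528 ≈ 7246.5 pmol/L.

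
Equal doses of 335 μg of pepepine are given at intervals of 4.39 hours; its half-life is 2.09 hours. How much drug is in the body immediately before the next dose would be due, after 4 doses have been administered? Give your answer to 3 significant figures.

The 4 doses were given 17.56, 13.17, 8.78, 4.39 hours ago.
Total = 335·(1/2)^(17.56/2.09) + 335·(1/2)^(13.17/2.09) + 335·(1/2)^(8.78/2.09) + 335·(1/2)^(4.39/2.09)
      = 0.99041 + 4.2474 + 18.215 + 78.116 ≈ 101.57 μg.

102 μg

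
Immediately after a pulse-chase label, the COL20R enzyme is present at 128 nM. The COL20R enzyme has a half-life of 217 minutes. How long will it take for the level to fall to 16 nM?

651 minutes

16/128 = 1/8, so 3 half-lives have elapsed.
t = 3 × 217 = 651 minutes.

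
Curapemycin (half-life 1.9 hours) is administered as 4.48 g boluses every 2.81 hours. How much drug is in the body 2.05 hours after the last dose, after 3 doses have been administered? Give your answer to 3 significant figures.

The 3 doses were given 7.67, 4.86, 2.05 hours ago.
Total = 4.48·(1/2)^(7.67/1.9) + 4.48·(1/2)^(4.86/1.9) + 4.48·(1/2)^(2.05/1.9)
      = 0.27294 + 0.76081 + 2.1207 ≈ 3.1545 g.

3.15 g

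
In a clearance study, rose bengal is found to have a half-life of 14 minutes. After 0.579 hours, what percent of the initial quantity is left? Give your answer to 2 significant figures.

0.579 hours = 34.74 minutes.
n = 34.74/14 ≈ 2.4814 half-lives.
Fraction remaining = (1/2)^2.4814 ≈ 0.17907, i.e. 17.907%.

18%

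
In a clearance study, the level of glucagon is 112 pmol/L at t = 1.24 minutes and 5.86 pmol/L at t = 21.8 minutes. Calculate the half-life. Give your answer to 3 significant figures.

4.83 minutes

Over Δt = 21.8 − 1.24 = 20.56 minutes, the level fell by a factor of 112/5.86 ≈ 19.113.
n = log₂(19.113) ≈ 4.2565 half-lives, so t½ = 20.56/4.2565 ≈ 4.8303 minutes.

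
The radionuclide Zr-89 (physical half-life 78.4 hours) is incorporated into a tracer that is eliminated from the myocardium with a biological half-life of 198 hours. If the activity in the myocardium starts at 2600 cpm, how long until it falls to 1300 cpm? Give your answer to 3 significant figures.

1/t_eff = 1/t_phys + 1/t_biol = 1/78.4 + 1/198 = 0.017806 per hour.
t_eff = 78.4 × 198 / (78.4 + 198) ≈ 56.162 hours.
n = log₂(2600/1300) ≈ 1; t = 1 × 56.162 ≈ 56.162 hours.

56.2 hours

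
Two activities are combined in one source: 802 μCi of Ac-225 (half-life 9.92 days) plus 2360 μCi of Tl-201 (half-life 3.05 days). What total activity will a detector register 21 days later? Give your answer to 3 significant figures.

Ac-225: 802 × (1/2)^(21/9.92) = 802 × (1/2)^2.1169 ≈ 184.89 μCi.
Tl-201: 2360 × (1/2)^(21/3.05) = 2360 × (1/2)^6.8852 ≈ 19.964 μCi.
Total = 184.89 + 19.964 ≈ 204.85 μCi.

205 μCi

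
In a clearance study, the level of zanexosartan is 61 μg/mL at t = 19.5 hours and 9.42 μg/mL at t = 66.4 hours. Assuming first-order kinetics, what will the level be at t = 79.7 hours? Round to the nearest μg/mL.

6 μg/mL

Over Δt = 66.4 − 19.5 = 46.9 hours, the level fell by a factor of 61/9.42 ≈ 6.4756.
n = log₂(6.4756) ≈ 2.695 half-lives, so t½ = 46.9/2.695 ≈ 17.403 hours.
From t = 66.4 to t = 79.7: 9.42 × (1/2)^((79.7−66.4)/17.403) ≈ 5.5461 μg/mL.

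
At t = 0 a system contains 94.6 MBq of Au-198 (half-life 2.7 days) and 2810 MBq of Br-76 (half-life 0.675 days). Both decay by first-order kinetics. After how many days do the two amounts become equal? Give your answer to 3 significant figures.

4.40 days

Set 94.6·(1/2)^(t/2.7) = 2810·(1/2)^(t/0.675).
Taking log₂: log₂(94.6/2810) = t·(1/2.7 − 1/0.675).
log₂(0.033665) = -4.8926; 1/2.7 − 1/0.675 = -1.1111.
t = -4.8926 / -1.1111 ≈ 4.4033 days.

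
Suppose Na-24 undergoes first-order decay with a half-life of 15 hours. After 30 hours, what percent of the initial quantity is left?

n = 30/15 ≈ 2 half-lives.
Fraction remaining = (1/2)^2 ≈ 0.25, i.e. 25%.

25%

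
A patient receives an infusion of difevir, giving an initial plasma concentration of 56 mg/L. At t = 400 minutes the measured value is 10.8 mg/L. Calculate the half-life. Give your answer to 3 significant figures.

168 minutes

A/A₀ = 10.8/56 ≈ 0.19286.
n = log₂(5.1852) ≈ 2.3744 half-lives elapsed in 400 minutes.
t½ = 400/2.3744 ≈ 168.46 minutes.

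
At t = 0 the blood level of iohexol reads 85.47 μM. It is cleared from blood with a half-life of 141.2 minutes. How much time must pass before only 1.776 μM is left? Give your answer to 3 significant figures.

789 minutes

Fraction remaining = 1.776/85.47 ≈ 0.020779.
n = log₂(85.47/1.776) = ln(48.125)/ln 2 ≈ 5.5887 half-lives.
t = n × t½ = 5.5887 × 141.2 ≈ 789.13 minutes.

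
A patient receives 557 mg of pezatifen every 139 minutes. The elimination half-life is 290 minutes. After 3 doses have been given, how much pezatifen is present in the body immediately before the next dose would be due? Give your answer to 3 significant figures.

892 mg

The 3 doses were given 417, 278, 139 minutes ago.
Total = 557·(1/2)^(417/290) + 557·(1/2)^(278/290) + 557·(1/2)^(139/290)
      = 205.59 + 286.6 + 399.55 ≈ 891.74 mg.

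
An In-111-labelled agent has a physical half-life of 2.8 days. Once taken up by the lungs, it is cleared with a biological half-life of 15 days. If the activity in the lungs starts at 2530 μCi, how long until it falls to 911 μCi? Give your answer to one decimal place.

3.5 days

1/t_eff = 1/t_phys + 1/t_biol = 1/2.8 + 1/15 = 0.42381 per day.
t_eff = 2.8 × 15 / (2.8 + 15) ≈ 2.3596 days.
n = log₂(2530/911) ≈ 1.4736; t = 1.4736 × 2.3596 ≈ 3.4771 days.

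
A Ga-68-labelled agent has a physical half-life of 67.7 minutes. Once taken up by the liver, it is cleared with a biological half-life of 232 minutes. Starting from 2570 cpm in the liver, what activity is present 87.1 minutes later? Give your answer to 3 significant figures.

1/t_eff = 1/t_phys + 1/t_biol = 1/67.7 + 1/232 = 0.019081 per minute.
t_eff = 67.7 × 232 / (67.7 + 232) ≈ 52.407 minutes.
Remaining = 2570 × (1/2)^(87.1/52.407) = 2570 × (1/2)^1.662 ≈ 812.13 cpm.

812 cpm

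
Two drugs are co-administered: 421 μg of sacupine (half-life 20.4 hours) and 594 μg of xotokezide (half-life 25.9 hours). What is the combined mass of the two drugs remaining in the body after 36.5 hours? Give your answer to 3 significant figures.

sacupine: 421 × (1/2)^(36.5/20.4) = 421 × (1/2)^1.7892 ≈ 121.81 μg.
xotokezide: 594 × (1/2)^(36.5/25.9) = 594 × (1/2)^1.4093 ≈ 223.64 μg.
Total = 121.81 + 223.64 ≈ 345.45 μg.

345 μg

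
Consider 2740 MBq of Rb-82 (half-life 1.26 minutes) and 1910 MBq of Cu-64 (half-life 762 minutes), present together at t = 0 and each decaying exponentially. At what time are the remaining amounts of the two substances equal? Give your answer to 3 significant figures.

0.657 minutes

Set 2740·(1/2)^(t/1.26) = 1910·(1/2)^(t/762).
Taking log₂: log₂(2740/1910) = t·(1/1.26 − 1/762).
log₂(1.4346) = 0.5206; 1/1.26 − 1/762 = 0.79234.
t = 0.5206 / 0.79234 ≈ 0.65705 minutes.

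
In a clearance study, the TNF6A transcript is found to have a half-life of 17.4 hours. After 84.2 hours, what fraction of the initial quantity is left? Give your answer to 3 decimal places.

0.035

n = 84.2/17.4 ≈ 4.8391 half-lives.
Fraction remaining = (1/2)^4.8391 ≈ 0.034937.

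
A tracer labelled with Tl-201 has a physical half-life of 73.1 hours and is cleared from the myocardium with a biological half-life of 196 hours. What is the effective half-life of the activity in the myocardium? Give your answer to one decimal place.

53.2 hours

1/t_eff = 1/t_phys + 1/t_biol = 1/73.1 + 1/196 = 0.018782 per hour.
t_eff = 73.1 × 196 / (73.1 + 196) ≈ 53.243 hours.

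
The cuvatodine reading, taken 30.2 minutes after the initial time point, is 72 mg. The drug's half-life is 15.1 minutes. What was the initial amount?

288 mg

Number of half-lives elapsed: n = 30.2/15.1 ≈ 2.
A₀ = A × 2^n = 72 × 2^2 = 72 × 4 ≈ 288 mg.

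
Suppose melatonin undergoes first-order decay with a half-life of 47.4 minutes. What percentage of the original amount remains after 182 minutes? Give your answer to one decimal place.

n = 182/47.4 ≈ 3.8397 half-lives.
Fraction remaining = (1/2)^3.8397 ≈ 0.069847, i.e. 6.9847%.

7.0%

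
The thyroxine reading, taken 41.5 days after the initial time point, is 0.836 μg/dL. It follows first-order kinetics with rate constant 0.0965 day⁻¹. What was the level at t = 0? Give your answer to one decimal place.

t½ = ln 2 / λ = 0.69315 / 0.0965 ≈ 7.1829 days.
Number of half-lives elapsed: n = 41.5/7.1829 ≈ 5.7776.
A₀ = A × 2^n = 0.836 × 2^5.7776 = 0.836 × 54.858 ≈ 45.861 μg/dL.

45.9 μg/dL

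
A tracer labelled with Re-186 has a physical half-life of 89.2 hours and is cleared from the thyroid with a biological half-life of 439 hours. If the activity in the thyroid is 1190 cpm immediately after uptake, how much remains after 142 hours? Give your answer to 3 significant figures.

315 cpm

1/t_eff = 1/t_phys + 1/t_biol = 1/89.2 + 1/439 = 0.013489 per hour.
t_eff = 89.2 × 439 / (89.2 + 439) ≈ 74.136 hours.
Remaining = 1190 × (1/2)^(142/74.136) = 1190 × (1/2)^1.9154 ≈ 315.47 cpm.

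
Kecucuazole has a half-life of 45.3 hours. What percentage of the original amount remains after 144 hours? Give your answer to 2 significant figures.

n = 144/45.3 ≈ 3.1788 half-lives.
Fraction remaining = (1/2)^3.1788 ≈ 0.11043, i.e. 11.043%.

11%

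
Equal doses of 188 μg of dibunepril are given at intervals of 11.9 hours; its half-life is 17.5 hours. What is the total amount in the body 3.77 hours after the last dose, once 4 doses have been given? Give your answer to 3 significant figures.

365 μg

The 4 doses were given 39.47, 27.57, 15.67, 3.77 hours ago.
Total = 188·(1/2)^(39.47/17.5) + 188·(1/2)^(27.57/17.5) + 188·(1/2)^(15.67/17.5) + 188·(1/2)^(3.77/17.5)
      = 39.374 + 63.082 + 101.07 + 161.92 ≈ 365.44 μg.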